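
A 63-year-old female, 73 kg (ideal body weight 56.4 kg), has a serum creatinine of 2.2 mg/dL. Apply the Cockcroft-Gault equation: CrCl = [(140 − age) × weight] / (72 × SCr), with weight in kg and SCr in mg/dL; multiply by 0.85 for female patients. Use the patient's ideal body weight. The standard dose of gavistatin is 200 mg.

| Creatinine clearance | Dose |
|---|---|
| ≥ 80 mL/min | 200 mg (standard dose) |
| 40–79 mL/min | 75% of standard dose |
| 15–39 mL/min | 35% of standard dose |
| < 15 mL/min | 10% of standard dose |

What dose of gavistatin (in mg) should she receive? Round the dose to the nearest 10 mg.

CrCl = (140 − 63) × 56.4 / (72 × 2.2) × 0.85 = 4342.8 / 158.40 × 0.85 ≈ 23.3 mL/min
CrCl ≈ 23 mL/min → bracket 15–39 mL/min.
35% of 200 mg = 70 mg

70 mg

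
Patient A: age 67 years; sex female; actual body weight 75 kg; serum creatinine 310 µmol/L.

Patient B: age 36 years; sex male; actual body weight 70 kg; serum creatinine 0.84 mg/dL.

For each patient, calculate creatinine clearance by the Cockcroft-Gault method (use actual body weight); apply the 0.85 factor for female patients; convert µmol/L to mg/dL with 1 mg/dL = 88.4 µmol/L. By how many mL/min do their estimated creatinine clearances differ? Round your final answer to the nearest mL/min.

102 mL/min

Patient A: SCr = 310 / 88.4 = 3.507 mg/dL
Patient A: CrCl = (140 − 67) × 75 / (72 × 3.507) × 0.85 = 5475.0 / 252.50 × 0.85 ≈ 18.4 mL/min
Patient B: CrCl = (140 − 36) × 70 / (72 × 0.84) = 7280.0 / 60.48 ≈ 120.4 mL/min
|18.4 − 120.4| = 102.0 mL/min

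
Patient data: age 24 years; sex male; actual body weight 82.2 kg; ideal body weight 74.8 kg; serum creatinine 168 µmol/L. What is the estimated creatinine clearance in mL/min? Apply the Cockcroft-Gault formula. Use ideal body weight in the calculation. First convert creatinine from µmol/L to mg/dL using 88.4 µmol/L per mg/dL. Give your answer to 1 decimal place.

63.4 mL/min

SCr = 168 / 88.4 = 1.9 mg/dL
CrCl = (140 − 24) × 74.8 / (72 × 1.9) = 8676.8 / 136.80 ≈ 63.4 mL/min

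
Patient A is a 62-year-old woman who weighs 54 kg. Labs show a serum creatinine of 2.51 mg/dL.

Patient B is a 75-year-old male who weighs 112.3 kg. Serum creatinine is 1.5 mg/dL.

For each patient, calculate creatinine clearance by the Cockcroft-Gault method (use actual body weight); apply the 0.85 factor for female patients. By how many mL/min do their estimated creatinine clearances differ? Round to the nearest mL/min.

48 mL/min

Patient A: CrCl = (140 − 62) × 54 / (72 × 2.51) × 0.85 = 4212.0 / 180.72 × 0.85 ≈ 19.8 mL/min
Patient B: CrCl = (140 − 75) × 112.3 / (72 × 1.5) = 7299.5 / 108.00 ≈ 67.6 mL/min
|19.8 − 67.6| = 47.8 mL/min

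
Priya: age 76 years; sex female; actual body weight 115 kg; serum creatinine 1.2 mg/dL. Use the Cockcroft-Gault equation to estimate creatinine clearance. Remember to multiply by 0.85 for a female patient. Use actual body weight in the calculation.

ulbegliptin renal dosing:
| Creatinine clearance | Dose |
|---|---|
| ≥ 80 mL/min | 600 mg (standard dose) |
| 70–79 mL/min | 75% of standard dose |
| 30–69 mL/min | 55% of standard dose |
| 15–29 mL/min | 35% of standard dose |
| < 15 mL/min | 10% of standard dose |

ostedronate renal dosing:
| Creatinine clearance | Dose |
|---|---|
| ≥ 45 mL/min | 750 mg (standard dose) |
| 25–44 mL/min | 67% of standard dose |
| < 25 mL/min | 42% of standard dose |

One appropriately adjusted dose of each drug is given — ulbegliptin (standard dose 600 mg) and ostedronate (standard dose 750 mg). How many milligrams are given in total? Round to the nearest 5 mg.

CrCl = (140 − 76) × 115 / (72 × 1.2) × 0.85 = 7360.0 / 86.40 × 0.85 ≈ 72.4 mL/min
CrCl ≈ 72 mL/min.
ulbegliptin: 70–79 mL/min → 75% of 600 mg = 450 mg.
ostedronate: ≥ 45 mL/min → 100% of 750 mg = 750 mg.
Total = 450 + 750 = 1200 mg.

1200 mg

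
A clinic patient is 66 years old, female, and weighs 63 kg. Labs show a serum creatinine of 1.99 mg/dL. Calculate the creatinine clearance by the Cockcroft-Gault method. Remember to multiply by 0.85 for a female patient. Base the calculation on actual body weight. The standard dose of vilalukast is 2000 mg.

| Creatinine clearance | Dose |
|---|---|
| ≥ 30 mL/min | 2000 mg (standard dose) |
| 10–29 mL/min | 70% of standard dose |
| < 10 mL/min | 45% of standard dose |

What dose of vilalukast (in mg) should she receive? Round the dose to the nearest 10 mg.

1400 mg

CrCl = (140 − 66) × 63 / (72 × 1.99) × 0.85 = 4662.0 / 143.28 × 0.85 ≈ 27.7 mL/min
CrCl ≈ 28 mL/min → bracket 10–29 mL/min.
70% of 2000 mg = 1400 mg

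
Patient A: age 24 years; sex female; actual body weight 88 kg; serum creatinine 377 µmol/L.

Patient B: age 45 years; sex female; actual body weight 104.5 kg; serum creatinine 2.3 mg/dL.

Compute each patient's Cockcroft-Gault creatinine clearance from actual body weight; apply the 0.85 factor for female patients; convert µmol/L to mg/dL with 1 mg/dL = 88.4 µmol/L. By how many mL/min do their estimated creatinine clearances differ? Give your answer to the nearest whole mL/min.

Patient A: SCr = 377 / 88.4 = 4.265 mg/dL
Patient A: CrCl = (140 − 24) × 88 / (72 × 4.265) × 0.85 = 10208.0 / 307.08 × 0.85 ≈ 28.3 mL/min
Patient B: CrCl = (140 − 45) × 104.5 / (72 × 2.3) × 0.85 = 9927.5 / 165.60 × 0.85 ≈ 51.0 mL/min
|28.3 − 51.0| = 22.7 mL/min

23 mL/min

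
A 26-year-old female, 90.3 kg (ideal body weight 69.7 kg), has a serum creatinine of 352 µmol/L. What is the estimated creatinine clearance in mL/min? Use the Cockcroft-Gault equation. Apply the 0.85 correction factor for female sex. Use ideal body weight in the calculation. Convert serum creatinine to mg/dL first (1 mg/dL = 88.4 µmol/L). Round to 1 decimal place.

SCr = 352 / 88.4 = 3.982 mg/dL
CrCl = (140 − 26) × 69.7 / (72 × 3.982) × 0.85 = 7945.8 / 286.70 × 0.85 ≈ 23.6 mL/min

23.6 mL/min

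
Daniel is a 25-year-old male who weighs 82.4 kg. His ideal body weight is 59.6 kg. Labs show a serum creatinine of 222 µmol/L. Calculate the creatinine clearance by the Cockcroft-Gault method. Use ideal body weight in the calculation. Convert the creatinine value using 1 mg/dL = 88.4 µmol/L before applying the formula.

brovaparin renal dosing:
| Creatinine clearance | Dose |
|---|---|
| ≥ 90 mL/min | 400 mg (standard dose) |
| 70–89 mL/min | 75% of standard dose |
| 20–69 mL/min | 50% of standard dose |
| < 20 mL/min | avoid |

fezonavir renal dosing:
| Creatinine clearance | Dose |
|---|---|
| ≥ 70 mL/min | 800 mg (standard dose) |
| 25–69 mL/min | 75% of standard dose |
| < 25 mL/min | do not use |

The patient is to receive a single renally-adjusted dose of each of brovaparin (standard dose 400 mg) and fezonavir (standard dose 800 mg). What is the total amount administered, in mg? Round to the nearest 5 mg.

SCr = 222 / 88.4 = 2.511 mg/dL
CrCl = (140 − 25) × 59.6 / (72 × 2.511) = 6854.0 / 180.79 ≈ 37.9 mL/min
CrCl ≈ 38 mL/min.
brovaparin: 20–69 mL/min → 50% of 400 mg = 200 mg.
fezonavir: 25–69 mL/min → 75% of 800 mg = 600 mg.
Total = 200 + 600 = 800 mg.

800 mg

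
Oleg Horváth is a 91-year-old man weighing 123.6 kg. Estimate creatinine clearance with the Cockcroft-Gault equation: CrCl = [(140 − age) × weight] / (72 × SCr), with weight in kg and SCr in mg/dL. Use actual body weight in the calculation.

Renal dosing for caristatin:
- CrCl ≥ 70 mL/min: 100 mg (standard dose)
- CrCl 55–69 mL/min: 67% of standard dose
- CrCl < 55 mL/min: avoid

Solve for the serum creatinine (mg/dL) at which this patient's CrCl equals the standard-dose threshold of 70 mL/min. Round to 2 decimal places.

1.20 mg/dL

Standard dose requires CrCl ≥ 70 mL/min.
Set (140 − 91) × 123.6 / (72 × SCr) = 70
SCr = (140 − 91) × 123.6 / (72 × 70) = 1.202 mg/dL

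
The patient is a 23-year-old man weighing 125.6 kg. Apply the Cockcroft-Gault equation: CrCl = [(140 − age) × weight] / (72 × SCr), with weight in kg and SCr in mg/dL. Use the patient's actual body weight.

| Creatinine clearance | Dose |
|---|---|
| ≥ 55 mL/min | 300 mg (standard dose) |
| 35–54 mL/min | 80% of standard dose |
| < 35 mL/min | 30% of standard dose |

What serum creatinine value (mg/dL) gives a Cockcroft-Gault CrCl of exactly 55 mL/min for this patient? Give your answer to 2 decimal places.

Standard dose requires CrCl ≥ 55 mL/min.
Set (140 − 23) × 125.6 / (72 × SCr) = 55
SCr = (140 − 23) × 125.6 / (72 × 55) = 3.711 mg/dL

3.71 mg/dL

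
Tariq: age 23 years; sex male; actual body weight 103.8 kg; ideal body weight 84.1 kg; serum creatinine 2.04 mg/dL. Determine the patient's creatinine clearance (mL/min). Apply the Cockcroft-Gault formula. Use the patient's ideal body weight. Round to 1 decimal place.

67.0 mL/min

CrCl = (140 − 23) × 84.1 / (72 × 2.04) = 9839.7 / 146.88 ≈ 67.0 mL/min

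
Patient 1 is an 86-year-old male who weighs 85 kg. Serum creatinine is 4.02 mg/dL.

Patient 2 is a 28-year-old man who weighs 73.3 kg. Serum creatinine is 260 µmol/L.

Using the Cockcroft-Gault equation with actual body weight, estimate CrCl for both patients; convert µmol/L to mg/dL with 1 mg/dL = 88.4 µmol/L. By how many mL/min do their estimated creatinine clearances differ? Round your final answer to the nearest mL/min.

Patient 1: CrCl = (140 − 86) × 85 / (72 × 4.02) = 4590.0 / 289.44 ≈ 15.9 mL/min
Patient 2: SCr = 260 / 88.4 = 2.941 mg/dL
Patient 2: CrCl = (140 − 28) × 73.3 / (72 × 2.941) = 8209.6 / 211.75 ≈ 38.8 mL/min
|15.9 − 38.8| = 22.9 mL/min

23 mL/min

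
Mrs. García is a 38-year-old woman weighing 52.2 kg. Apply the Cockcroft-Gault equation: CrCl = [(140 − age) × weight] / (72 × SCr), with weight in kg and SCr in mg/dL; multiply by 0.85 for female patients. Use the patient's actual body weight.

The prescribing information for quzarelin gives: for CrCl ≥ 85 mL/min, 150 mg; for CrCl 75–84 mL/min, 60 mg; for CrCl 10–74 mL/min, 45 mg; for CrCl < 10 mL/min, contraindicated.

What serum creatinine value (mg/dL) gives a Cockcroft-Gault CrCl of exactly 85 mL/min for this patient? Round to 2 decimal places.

0.74 mg/dL

Standard dose requires CrCl ≥ 85 mL/min.
Set (140 − 38) × 52.2 × 0.85 / (72 × SCr) = 85
SCr = (140 − 38) × 52.2 × 0.85 / (72 × 85) = 0.740 mg/dL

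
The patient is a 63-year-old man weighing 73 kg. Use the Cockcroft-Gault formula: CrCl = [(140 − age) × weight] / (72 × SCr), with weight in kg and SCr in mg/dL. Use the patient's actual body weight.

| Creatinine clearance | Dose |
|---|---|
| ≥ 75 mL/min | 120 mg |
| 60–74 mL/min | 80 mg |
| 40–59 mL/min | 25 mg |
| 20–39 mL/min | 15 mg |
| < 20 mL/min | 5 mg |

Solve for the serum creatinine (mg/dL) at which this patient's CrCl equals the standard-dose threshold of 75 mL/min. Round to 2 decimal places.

1.04 mg/dL

Standard dose requires CrCl ≥ 75 mL/min.
Set (140 − 63) × 73 / (72 × SCr) = 75
SCr = (140 − 63) × 73 / (72 × 75) = 1.041 mg/dL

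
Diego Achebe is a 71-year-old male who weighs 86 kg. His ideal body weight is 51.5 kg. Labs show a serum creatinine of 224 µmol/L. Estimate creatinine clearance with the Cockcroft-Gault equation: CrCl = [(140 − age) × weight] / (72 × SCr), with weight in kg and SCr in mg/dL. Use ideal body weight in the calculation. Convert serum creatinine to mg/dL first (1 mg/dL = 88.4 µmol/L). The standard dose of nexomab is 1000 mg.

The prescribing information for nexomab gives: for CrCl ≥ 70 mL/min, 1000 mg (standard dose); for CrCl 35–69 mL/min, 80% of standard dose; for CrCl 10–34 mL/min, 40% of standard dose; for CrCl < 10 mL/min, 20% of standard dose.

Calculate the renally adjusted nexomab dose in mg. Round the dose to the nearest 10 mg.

SCr = 224 / 88.4 = 2.534 mg/dL
CrCl = (140 − 71) × 51.5 / (72 × 2.534) = 3553.5 / 182.45 ≈ 19.5 mL/min
CrCl ≈ 19 mL/min → bracket 10–34 mL/min.
40% of 1000 mg = 400 mg

400 mg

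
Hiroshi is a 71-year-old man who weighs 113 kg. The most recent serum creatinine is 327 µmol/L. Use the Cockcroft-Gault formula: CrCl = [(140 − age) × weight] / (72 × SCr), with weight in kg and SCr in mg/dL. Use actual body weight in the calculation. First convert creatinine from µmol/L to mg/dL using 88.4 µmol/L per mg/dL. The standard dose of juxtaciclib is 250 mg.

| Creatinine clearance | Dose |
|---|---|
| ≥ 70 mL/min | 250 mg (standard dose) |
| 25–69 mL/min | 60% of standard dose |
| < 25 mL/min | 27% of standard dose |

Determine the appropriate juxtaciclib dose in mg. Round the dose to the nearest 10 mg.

SCr = 327 / 88.4 = 3.699 mg/dL
CrCl = (140 − 71) × 113 / (72 × 3.699) = 7797.0 / 266.33 ≈ 29.3 mL/min
CrCl ≈ 29 mL/min → bracket 25–69 mL/min.
60% of 250 mg = 150 mg

150 mg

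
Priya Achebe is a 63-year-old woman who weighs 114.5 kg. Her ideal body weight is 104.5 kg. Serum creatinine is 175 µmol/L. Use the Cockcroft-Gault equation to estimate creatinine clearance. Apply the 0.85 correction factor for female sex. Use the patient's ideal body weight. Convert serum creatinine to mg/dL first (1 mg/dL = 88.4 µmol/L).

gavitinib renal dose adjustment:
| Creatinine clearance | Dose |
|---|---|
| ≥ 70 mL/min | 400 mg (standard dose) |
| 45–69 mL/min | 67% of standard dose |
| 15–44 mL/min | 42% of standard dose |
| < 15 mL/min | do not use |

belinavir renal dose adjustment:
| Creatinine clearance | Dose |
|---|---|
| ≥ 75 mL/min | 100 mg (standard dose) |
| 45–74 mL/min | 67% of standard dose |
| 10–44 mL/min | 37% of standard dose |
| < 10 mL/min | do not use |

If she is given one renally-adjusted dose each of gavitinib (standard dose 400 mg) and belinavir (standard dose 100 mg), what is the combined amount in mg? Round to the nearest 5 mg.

335 mg

SCr = 175 / 88.4 = 1.98 mg/dL
CrCl = (140 − 63) × 104.5 / (72 × 1.98) × 0.85 = 8046.5 / 142.56 × 0.85 ≈ 48.0 mL/min
CrCl ≈ 48 mL/min.
gavitinib: 45–69 mL/min → 67% of 400 mg = 268 mg.
belinavir: 45–74 mL/min → 67% of 100 mg = 67 mg.
Total = 268 + 67 = 335 mg.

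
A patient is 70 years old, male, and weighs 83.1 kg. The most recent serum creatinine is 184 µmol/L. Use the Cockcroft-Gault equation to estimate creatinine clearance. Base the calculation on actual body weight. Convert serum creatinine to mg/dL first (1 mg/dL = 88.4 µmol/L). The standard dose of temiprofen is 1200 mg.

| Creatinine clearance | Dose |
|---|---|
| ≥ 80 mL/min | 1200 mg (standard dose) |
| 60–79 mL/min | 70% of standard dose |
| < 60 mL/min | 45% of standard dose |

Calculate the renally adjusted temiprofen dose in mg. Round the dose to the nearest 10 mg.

SCr = 184 / 88.4 = 2.081 mg/dL
CrCl = (140 − 70) × 83.1 / (72 × 2.081) = 5817.0 / 149.83 ≈ 38.8 mL/min
CrCl ≈ 39 mL/min → bracket < 60 mL/min.
45% of 1200 mg = 540 mg

540 mg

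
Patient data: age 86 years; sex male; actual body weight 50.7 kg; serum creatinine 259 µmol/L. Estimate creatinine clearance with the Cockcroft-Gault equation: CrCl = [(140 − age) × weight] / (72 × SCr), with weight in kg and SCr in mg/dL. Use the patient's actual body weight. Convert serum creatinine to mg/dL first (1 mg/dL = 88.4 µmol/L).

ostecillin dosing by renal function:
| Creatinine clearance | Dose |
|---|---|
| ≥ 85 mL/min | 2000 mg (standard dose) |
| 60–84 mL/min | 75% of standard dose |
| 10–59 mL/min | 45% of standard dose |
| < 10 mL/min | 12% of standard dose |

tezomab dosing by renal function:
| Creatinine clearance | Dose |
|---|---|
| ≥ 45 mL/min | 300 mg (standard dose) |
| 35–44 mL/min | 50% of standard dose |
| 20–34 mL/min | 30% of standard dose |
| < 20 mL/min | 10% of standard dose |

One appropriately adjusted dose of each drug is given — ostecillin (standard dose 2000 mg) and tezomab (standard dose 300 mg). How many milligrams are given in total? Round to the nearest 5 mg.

SCr = 259 / 88.4 = 2.93 mg/dL
CrCl = (140 − 86) × 50.7 / (72 × 2.93) = 2737.8 / 210.96 ≈ 13.0 mL/min
CrCl ≈ 13 mL/min.
ostecillin: 10–59 mL/min → 45% of 2000 mg = 900 mg.
tezomab: < 20 mL/min → 10% of 300 mg = 30 mg.
Total = 900 + 30 = 930 mg.

930 mg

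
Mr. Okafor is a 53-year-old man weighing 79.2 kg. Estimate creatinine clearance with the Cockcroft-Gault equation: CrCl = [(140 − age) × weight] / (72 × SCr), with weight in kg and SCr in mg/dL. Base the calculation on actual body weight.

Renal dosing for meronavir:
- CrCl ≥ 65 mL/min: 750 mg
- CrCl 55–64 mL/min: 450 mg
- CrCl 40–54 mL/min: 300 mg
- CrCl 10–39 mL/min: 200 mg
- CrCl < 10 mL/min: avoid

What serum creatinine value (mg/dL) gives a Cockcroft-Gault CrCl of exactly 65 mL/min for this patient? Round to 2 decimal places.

1.47 mg/dL

Standard dose requires CrCl ≥ 65 mL/min.
Set (140 − 53) × 79.2 / (72 × SCr) = 65
SCr = (140 − 53) × 79.2 / (72 × 65) = 1.472 mg/dL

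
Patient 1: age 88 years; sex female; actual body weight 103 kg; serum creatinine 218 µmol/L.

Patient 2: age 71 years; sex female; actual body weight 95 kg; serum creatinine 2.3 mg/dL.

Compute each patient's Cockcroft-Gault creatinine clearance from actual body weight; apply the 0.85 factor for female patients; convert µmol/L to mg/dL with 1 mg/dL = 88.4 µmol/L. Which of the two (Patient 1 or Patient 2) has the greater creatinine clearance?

Patient 1: SCr = 218 / 88.4 = 2.466 mg/dL
Patient 1: CrCl = (140 − 88) × 103 / (72 × 2.466) × 0.85 = 5356.0 / 177.55 × 0.85 ≈ 25.6 mL/min
Patient 2: CrCl = (140 − 71) × 95 / (72 × 2.3) × 0.85 = 6555.0 / 165.60 × 0.85 ≈ 33.6 mL/min
25.6 vs 33.6 mL/min → Patient 2 is higher.

Patient 2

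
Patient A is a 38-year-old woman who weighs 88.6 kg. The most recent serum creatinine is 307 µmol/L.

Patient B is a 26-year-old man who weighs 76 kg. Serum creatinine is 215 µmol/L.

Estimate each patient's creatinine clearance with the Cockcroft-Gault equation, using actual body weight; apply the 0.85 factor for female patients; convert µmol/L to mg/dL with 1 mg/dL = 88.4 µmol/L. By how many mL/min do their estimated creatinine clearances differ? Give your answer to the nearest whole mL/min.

Patient A: SCr = 307 / 88.4 = 3.473 mg/dL
Patient A: CrCl = (140 − 38) × 88.6 / (72 × 3.473) × 0.85 = 9037.2 / 250.06 × 0.85 ≈ 30.7 mL/min
Patient B: SCr = 215 / 88.4 = 2.432 mg/dL
Patient B: CrCl = (140 − 26) × 76 / (72 × 2.432) = 8664.0 / 175.10 ≈ 49.5 mL/min
|30.7 − 49.5| = 18.8 mL/min

19 mL/min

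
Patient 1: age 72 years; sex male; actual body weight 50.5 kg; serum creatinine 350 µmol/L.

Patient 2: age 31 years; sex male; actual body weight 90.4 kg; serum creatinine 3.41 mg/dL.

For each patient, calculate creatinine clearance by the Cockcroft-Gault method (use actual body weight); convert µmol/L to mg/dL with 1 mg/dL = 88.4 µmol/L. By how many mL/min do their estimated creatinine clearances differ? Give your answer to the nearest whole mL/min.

28 mL/min

Patient 1: SCr = 350 / 88.4 = 3.959 mg/dL
Patient 1: CrCl = (140 − 72) × 50.5 / (72 × 3.959) = 3434.0 / 285.05 ≈ 12.0 mL/min
Patient 2: CrCl = (140 − 31) × 90.4 / (72 × 3.41) = 9853.6 / 245.52 ≈ 40.1 mL/min
|12.0 − 40.1| = 28.1 mL/min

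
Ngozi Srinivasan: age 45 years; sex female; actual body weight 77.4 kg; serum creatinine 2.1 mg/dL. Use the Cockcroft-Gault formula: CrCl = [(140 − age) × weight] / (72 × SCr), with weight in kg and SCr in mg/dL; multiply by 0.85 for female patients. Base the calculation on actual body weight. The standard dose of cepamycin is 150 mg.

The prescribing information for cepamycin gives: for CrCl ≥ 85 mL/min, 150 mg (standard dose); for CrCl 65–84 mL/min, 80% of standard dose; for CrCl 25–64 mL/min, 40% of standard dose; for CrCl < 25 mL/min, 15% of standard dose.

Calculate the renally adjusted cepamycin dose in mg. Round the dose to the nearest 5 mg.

60 mg

CrCl = (140 − 45) × 77.4 / (72 × 2.1) × 0.85 = 7353.0 / 151.20 × 0.85 ≈ 41.3 mL/min
CrCl ≈ 41 mL/min → bracket 25–64 mL/min.
40% of 150 mg = 60 mg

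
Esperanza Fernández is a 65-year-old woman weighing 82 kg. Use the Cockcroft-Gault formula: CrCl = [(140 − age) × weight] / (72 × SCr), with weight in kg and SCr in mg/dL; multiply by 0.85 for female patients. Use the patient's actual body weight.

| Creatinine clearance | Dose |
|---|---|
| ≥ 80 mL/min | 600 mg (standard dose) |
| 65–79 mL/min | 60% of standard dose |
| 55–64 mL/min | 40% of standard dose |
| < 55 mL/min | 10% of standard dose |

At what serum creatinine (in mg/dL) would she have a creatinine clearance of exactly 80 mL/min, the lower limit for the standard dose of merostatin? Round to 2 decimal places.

0.91 mg/dL

Standard dose requires CrCl ≥ 80 mL/min.
Set (140 − 65) × 82 × 0.85 / (72 × SCr) = 80
SCr = (140 − 65) × 82 × 0.85 / (72 × 80) = 0.908 mg/dL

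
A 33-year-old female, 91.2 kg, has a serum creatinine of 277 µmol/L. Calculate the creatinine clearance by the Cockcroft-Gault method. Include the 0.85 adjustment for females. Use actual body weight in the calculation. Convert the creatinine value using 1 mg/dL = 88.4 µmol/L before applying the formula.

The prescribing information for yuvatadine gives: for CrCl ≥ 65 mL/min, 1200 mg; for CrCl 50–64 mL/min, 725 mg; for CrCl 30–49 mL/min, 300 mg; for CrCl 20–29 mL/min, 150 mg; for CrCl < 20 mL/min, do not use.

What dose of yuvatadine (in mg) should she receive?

300 mg

SCr = 277 / 88.4 = 3.133 mg/dL
CrCl = (140 − 33) × 91.2 / (72 × 3.133) × 0.85 = 9758.4 / 225.58 × 0.85 ≈ 36.8 mL/min
CrCl ≈ 37 mL/min → bracket 30–49 mL/min.
Dose for this bracket: 300 mg.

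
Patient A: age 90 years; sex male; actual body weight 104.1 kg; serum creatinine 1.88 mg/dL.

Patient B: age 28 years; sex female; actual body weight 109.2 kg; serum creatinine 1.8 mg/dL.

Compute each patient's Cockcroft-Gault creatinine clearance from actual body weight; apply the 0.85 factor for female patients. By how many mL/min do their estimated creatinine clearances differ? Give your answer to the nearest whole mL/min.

Patient A: CrCl = (140 − 90) × 104.1 / (72 × 1.88) = 5205.0 / 135.36 ≈ 38.5 mL/min
Patient B: CrCl = (140 − 28) × 109.2 / (72 × 1.8) × 0.85 = 12230.4 / 129.60 × 0.85 ≈ 80.2 mL/min
|38.5 − 80.2| = 41.7 mL/min

42 mL/min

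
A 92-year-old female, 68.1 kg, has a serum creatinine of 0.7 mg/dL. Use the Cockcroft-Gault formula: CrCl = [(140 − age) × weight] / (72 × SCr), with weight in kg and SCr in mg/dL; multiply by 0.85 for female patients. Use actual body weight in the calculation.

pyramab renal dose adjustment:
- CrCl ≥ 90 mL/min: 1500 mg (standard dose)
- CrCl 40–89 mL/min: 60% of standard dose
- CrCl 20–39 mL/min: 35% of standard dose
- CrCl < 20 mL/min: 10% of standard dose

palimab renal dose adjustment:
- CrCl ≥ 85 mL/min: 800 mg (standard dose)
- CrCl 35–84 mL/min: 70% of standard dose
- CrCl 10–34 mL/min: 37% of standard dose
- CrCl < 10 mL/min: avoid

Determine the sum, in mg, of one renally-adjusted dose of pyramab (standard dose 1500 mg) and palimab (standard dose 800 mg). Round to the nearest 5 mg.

1460 mg

CrCl = (140 − 92) × 68.1 / (72 × 0.7) × 0.85 = 3268.8 / 50.40 × 0.85 ≈ 55.1 mL/min
CrCl ≈ 55 mL/min.
pyramab: 40–89 mL/min → 60% of 1500 mg = 900 mg.
palimab: 35–84 mL/min → 70% of 800 mg = 560 mg.
Total = 900 + 560 = 1460 mg.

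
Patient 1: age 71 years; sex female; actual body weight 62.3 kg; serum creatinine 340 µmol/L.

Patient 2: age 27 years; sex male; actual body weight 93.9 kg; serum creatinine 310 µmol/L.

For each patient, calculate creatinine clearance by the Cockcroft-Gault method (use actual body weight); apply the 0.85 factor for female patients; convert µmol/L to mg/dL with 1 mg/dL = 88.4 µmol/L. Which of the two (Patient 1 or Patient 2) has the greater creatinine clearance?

Patient 2

Patient 1: SCr = 340 / 88.4 = 3.846 mg/dL
Patient 1: CrCl = (140 − 71) × 62.3 / (72 × 3.846) × 0.85 = 4298.7 / 276.91 × 0.85 ≈ 13.2 mL/min
Patient 2: SCr = 310 / 88.4 = 3.507 mg/dL
Patient 2: CrCl = (140 − 27) × 93.9 / (72 × 3.507) = 10610.7 / 252.50 ≈ 42.0 mL/min
13.2 vs 42.0 mL/min → Patient 2 is higher.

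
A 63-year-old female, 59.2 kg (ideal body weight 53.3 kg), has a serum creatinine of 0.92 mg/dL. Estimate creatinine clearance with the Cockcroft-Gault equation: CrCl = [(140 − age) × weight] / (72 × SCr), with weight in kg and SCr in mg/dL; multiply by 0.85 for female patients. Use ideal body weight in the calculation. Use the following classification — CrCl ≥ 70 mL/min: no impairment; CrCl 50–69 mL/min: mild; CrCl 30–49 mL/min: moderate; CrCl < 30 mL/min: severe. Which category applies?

CrCl = (140 − 63) × 53.3 / (72 × 0.92) × 0.85 = 4104.1 / 66.24 × 0.85 ≈ 52.7 mL/min
53 mL/min falls in the 'mild' range.

mild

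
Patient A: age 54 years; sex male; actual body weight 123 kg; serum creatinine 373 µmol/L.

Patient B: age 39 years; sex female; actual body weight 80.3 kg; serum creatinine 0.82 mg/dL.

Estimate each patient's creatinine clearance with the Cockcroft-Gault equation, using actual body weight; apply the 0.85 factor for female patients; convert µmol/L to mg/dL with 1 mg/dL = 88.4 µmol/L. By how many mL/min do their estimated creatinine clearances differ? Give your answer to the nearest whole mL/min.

Patient A: SCr = 373 / 88.4 = 4.219 mg/dL
Patient A: CrCl = (140 − 54) × 123 / (72 × 4.219) = 10578.0 / 303.77 ≈ 34.8 mL/min
Patient B: CrCl = (140 − 39) × 80.3 / (72 × 0.82) × 0.85 = 8110.3 / 59.04 × 0.85 ≈ 116.8 mL/min
|34.8 − 116.8| = 82.0 mL/min

82 mL/min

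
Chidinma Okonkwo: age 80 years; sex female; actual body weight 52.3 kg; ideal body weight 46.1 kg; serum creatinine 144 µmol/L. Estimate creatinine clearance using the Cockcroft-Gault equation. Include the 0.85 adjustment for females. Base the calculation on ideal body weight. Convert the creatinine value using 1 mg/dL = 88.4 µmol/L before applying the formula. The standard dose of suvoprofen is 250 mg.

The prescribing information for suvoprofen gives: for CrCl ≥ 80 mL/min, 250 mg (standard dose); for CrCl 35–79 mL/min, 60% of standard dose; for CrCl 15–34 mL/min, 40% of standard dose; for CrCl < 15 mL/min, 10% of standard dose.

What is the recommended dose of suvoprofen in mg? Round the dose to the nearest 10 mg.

100 mg

SCr = 144 / 88.4 = 1.629 mg/dL
CrCl = (140 − 80) × 46.1 / (72 × 1.629) × 0.85 = 2766.0 / 117.29 × 0.85 ≈ 20.0 mL/min
CrCl ≈ 20 mL/min → bracket 15–34 mL/min.
40% of 250 mg = 100 mg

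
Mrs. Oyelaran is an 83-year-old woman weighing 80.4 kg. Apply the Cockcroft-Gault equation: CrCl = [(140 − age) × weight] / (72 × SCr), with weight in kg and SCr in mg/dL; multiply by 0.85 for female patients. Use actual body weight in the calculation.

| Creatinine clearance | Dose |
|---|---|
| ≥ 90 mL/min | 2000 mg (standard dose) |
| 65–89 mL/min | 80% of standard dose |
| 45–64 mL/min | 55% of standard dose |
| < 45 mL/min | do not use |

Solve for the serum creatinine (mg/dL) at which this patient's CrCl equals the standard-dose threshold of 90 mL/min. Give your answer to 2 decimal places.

Standard dose requires CrCl ≥ 90 mL/min.
Set (140 − 83) × 80.4 × 0.85 / (72 × SCr) = 90
SCr = (140 − 83) × 80.4 × 0.85 / (72 × 90) = 0.601 mg/dL

0.60 mg/dL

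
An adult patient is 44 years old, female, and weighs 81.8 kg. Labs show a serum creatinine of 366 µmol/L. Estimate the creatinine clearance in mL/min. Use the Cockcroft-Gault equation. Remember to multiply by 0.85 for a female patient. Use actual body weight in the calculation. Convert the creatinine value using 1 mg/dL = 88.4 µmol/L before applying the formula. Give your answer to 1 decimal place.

SCr = 366 / 88.4 = 4.14 mg/dL
CrCl = (140 − 44) × 81.8 / (72 × 4.14) × 0.85 = 7852.8 / 298.08 × 0.85 ≈ 22.4 mL/min

22.4 mL/min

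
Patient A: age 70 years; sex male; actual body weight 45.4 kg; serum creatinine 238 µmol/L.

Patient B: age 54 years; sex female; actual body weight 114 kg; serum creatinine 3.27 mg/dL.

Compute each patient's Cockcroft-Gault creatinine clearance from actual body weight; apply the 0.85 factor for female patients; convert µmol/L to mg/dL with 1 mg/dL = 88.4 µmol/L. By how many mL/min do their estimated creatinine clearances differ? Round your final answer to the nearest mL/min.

19 mL/min

Patient A: SCr = 238 / 88.4 = 2.692 mg/dL
Patient A: CrCl = (140 − 70) × 45.4 / (72 × 2.692) = 3178.0 / 193.82 ≈ 16.4 mL/min
Patient B: CrCl = (140 − 54) × 114 / (72 × 3.27) × 0.85 = 9804.0 / 235.44 × 0.85 ≈ 35.4 mL/min
|16.4 − 35.4| = 19.0 mL/min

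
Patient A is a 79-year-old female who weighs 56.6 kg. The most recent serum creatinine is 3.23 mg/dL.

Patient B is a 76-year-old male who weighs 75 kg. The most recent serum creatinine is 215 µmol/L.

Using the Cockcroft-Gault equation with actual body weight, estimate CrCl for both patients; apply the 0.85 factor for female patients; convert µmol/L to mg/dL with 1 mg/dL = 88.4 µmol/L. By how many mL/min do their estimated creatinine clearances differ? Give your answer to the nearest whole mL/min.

Patient A: CrCl = (140 − 79) × 56.6 / (72 × 3.23) × 0.85 = 3452.6 / 232.56 × 0.85 ≈ 12.6 mL/min
Patient B: SCr = 215 / 88.4 = 2.432 mg/dL
Patient B: CrCl = (140 − 76) × 75 / (72 × 2.432) = 4800.0 / 175.10 ≈ 27.4 mL/min
|12.6 − 27.4| = 14.8 mL/min

15 mL/min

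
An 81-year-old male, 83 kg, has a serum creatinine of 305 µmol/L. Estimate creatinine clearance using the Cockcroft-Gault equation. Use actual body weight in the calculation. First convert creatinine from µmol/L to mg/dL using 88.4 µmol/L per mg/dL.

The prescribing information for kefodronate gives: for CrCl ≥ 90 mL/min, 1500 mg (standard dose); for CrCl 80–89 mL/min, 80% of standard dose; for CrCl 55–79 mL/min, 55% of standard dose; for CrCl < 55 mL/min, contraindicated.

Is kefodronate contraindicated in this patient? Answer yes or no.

SCr = 305 / 88.4 = 3.45 mg/dL
CrCl = (140 − 81) × 83 / (72 × 3.45) = 4897.0 / 248.40 ≈ 19.7 mL/min
CrCl ≈ 20 mL/min, which is < 55 mL/min.

yes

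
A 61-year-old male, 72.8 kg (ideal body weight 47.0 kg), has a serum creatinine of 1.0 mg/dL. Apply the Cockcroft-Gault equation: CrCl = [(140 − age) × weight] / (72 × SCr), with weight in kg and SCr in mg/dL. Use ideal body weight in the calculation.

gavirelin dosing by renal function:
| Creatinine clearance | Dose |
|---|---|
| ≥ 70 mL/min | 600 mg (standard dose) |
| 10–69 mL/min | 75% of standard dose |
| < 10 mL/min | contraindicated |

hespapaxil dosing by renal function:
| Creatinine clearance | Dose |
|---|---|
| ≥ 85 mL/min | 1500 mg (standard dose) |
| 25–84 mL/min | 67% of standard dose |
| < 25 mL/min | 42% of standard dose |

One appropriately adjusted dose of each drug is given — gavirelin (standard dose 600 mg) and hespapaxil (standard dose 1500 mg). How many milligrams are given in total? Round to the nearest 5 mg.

CrCl = (140 − 61) × 47 / (72 × 1) = 3713.0 / 72.00 ≈ 51.6 mL/min
CrCl ≈ 52 mL/min.
gavirelin: 10–69 mL/min → 75% of 600 mg = 450 mg.
hespapaxil: 25–84 mL/min → 67% of 1500 mg = 1005 mg.
Total = 450 + 1005 = 1455 mg.

1455 mg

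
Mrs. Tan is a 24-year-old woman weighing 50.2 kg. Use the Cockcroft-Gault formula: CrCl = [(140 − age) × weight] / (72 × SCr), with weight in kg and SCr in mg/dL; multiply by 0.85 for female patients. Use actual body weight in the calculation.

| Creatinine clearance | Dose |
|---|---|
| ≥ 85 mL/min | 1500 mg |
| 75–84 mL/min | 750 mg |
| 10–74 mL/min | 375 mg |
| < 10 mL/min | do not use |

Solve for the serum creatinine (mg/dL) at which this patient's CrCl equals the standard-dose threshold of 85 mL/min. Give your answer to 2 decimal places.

0.81 mg/dL

Standard dose requires CrCl ≥ 85 mL/min.
Set (140 − 24) × 50.2 × 0.85 / (72 × SCr) = 85
SCr = (140 − 24) × 50.2 × 0.85 / (72 × 85) = 0.809 mg/dL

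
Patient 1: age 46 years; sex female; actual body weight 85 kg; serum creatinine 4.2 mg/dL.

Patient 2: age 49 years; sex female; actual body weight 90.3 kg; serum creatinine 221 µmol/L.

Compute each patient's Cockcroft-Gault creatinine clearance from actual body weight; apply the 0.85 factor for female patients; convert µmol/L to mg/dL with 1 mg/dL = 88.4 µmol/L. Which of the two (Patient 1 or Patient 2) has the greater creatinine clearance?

Patient 2

Patient 1: CrCl = (140 − 46) × 85 / (72 × 4.2) × 0.85 = 7990.0 / 302.40 × 0.85 ≈ 22.5 mL/min
Patient 2: SCr = 221 / 88.4 = 2.5 mg/dL
Patient 2: CrCl = (140 − 49) × 90.3 / (72 × 2.5) × 0.85 = 8217.3 / 180.00 × 0.85 ≈ 38.8 mL/min
22.5 vs 38.8 mL/min → Patient 2 is higher.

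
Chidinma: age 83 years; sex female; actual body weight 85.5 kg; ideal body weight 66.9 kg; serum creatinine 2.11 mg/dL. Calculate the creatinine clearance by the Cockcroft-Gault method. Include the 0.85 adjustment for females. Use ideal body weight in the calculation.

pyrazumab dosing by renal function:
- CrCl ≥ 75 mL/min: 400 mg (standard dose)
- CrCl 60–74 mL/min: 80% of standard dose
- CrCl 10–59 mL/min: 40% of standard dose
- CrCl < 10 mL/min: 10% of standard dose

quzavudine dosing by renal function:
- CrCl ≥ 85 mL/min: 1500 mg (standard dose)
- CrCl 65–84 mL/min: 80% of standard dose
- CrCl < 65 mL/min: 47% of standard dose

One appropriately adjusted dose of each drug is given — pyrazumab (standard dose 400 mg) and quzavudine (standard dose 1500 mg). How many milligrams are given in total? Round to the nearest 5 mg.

865 mg

CrCl = (140 − 83) × 66.9 / (72 × 2.11) × 0.85 = 3813.3 / 151.92 × 0.85 ≈ 21.3 mL/min
CrCl ≈ 21 mL/min.
pyrazumab: 10–59 mL/min → 40% of 400 mg = 160 mg.
quzavudine: < 65 mL/min → 47% of 1500 mg = 705 mg.
Total = 160 + 705 = 865 mg.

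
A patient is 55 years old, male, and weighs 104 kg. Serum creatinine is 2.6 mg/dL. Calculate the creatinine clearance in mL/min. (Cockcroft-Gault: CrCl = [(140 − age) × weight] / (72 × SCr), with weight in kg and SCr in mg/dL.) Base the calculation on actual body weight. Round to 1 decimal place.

47.2 mL/min

CrCl = (140 − 55) × 104 / (72 × 2.6) = 8840.0 / 187.20 ≈ 47.2 mL/min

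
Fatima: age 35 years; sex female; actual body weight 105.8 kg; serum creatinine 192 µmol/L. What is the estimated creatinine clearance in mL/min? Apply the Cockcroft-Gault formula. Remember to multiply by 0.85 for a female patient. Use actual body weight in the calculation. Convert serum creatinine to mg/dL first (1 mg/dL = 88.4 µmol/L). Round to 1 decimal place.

SCr = 192 / 88.4 = 2.172 mg/dL
CrCl = (140 − 35) × 105.8 / (72 × 2.172) × 0.85 = 11109.0 / 156.38 × 0.85 ≈ 60.4 mL/min

60.4 mL/min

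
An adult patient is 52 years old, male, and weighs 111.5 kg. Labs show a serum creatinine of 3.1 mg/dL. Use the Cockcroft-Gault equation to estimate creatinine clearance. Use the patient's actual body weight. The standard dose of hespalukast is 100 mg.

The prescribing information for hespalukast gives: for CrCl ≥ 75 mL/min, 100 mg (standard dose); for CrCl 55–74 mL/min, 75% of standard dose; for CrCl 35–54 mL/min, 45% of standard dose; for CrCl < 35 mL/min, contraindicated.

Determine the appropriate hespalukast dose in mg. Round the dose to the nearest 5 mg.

45 mg

CrCl = (140 − 52) × 111.5 / (72 × 3.1) = 9812.0 / 223.20 ≈ 44.0 mL/min
CrCl ≈ 44 mL/min → bracket 35–54 mL/min.
45% of 100 mg = 45 mg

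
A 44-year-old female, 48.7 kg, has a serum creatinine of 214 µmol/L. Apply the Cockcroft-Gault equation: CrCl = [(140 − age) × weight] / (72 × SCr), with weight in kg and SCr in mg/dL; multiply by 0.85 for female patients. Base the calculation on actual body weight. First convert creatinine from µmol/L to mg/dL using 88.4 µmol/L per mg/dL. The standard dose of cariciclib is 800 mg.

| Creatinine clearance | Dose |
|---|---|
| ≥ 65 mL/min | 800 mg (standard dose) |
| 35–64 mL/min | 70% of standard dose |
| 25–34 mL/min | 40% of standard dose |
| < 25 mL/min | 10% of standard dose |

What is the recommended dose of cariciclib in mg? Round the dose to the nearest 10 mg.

SCr = 214 / 88.4 = 2.421 mg/dL
CrCl = (140 − 44) × 48.7 / (72 × 2.421) × 0.85 = 4675.2 / 174.31 × 0.85 ≈ 22.8 mL/min
CrCl ≈ 23 mL/min → bracket < 25 mL/min.
10% of 800 mg = 80 mg

80 mg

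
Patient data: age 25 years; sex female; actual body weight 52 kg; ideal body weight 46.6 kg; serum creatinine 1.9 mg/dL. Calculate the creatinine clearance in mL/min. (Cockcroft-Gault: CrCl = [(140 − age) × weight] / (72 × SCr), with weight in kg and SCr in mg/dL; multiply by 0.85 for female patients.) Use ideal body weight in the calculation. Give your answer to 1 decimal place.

CrCl = (140 − 25) × 46.6 / (72 × 1.9) × 0.85 = 5359.0 / 136.80 × 0.85 ≈ 33.3 mL/min

33.3 mL/min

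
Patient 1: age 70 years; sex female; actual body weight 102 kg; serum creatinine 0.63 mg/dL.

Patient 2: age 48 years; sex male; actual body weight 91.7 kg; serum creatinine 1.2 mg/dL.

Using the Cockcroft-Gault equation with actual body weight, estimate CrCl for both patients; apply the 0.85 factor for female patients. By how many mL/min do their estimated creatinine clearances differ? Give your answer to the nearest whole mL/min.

Patient 1: CrCl = (140 − 70) × 102 / (72 × 0.63) × 0.85 = 7140.0 / 45.36 × 0.85 ≈ 133.8 mL/min
Patient 2: CrCl = (140 − 48) × 91.7 / (72 × 1.2) = 8436.4 / 86.40 ≈ 97.6 mL/min
|133.8 − 97.6| = 36.2 mL/min

36 mL/min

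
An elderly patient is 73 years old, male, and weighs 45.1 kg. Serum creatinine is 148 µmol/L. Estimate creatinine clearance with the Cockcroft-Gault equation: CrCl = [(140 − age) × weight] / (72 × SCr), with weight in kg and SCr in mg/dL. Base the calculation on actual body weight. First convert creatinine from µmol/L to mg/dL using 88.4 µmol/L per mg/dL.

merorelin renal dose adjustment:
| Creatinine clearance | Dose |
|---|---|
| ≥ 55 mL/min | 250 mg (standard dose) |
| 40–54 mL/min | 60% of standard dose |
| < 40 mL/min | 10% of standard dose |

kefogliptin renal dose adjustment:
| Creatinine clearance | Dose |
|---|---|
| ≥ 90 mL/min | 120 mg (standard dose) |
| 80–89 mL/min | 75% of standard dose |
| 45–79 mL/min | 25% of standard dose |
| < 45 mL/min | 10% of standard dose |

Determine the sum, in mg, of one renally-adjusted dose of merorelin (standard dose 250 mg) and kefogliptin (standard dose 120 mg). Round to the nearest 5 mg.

SCr = 148 / 88.4 = 1.674 mg/dL
CrCl = (140 − 73) × 45.1 / (72 × 1.674) = 3021.7 / 120.53 ≈ 25.1 mL/min
CrCl ≈ 25 mL/min.
merorelin: < 40 mL/min → 10% of 250 mg = 25 mg.
kefogliptin: < 45 mL/min → 10% of 120 mg = 12 mg.
Total = 25 + 12 = 37 mg.

35 mg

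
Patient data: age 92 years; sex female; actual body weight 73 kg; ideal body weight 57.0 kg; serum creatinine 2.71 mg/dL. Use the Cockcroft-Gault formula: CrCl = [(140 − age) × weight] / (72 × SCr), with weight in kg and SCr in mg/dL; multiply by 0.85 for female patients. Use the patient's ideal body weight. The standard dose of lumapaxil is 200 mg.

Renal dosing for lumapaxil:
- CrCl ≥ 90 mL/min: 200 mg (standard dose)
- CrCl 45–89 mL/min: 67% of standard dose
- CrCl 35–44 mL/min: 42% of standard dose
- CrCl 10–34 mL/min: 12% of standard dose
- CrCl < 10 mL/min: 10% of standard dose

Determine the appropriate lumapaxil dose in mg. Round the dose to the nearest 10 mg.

20 mg

CrCl = (140 − 92) × 57 / (72 × 2.71) × 0.85 = 2736.0 / 195.12 × 0.85 ≈ 11.9 mL/min
CrCl ≈ 12 mL/min → bracket 10–34 mL/min.
12% of 200 mg = 24 mg → 20 mg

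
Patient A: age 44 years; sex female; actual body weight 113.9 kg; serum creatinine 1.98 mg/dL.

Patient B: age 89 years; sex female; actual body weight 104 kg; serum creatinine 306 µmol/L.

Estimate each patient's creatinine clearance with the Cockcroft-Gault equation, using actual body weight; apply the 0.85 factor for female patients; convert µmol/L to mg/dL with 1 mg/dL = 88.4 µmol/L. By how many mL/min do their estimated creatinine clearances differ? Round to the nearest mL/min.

47 mL/min

Patient A: CrCl = (140 − 44) × 113.9 / (72 × 1.98) × 0.85 = 10934.4 / 142.56 × 0.85 ≈ 65.2 mL/min
Patient B: SCr = 306 / 88.4 = 3.462 mg/dL
Patient B: CrCl = (140 − 89) × 104 / (72 × 3.462) × 0.85 = 5304.0 / 249.26 × 0.85 ≈ 18.1 mL/min
|65.2 − 18.1| = 47.1 mL/min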